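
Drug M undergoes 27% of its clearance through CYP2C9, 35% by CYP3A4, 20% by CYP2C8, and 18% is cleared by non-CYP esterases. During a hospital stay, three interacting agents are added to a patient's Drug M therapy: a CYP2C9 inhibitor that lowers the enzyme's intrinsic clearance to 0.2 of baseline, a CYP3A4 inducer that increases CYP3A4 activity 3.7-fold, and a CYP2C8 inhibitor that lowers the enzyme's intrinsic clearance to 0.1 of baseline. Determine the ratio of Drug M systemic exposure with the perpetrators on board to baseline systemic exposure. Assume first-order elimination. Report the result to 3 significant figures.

0.646

The CYP2C9 pathway (27% of clearance) is reduced to 0.2× activity: 0.27 × 0.2 = 0.054.
The CYP3A4 pathway (35% of clearance) increases to 3.7× activity: 0.35 × 3.7 = 1.295.
The CYP2C8 pathway (20% of clearance) is reduced to 0.1× activity: 0.2 × 0.1 = 0.02.
Non-CYP routes (18%) are unchanged.
New clearance relative to baseline: 0.054 + 1.295 + 0.02 + 0.18 = 1.549.
Because systemic exposure varies inversely with clearance, the combined effect is 1 / 1.549 = 0.646.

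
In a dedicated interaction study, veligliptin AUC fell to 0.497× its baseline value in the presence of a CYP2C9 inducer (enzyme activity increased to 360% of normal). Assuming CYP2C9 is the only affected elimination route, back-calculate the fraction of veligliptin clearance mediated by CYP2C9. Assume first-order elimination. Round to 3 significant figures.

0.389

Write x for the fraction cleared via CYP2C9. The observed AUC change means clearance rose to 1/0.497 = 2.012 of baseline.
Setting x·3.6 + (1 − x) = 2.012 and solving: x = (2.012 − 1)/(3.6 − 1) = 0.389.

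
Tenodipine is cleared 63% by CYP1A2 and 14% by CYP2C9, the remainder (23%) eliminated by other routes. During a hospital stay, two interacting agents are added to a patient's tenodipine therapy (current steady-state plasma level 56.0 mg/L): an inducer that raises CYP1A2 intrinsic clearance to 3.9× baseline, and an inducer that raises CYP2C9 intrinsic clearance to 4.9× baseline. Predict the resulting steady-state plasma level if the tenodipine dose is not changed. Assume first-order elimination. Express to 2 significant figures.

17 mg/L

CYP1A2: 0.63 × 3.9 = 2.457
CYP2C9: 0.14 × 4.9 = 0.686
Other: 0.23 (unchanged)
New clearance relative to baseline: 2.457 + 0.686 + 0.23 = 3.373.
New steady-state plasma level = 56.0 / 3.373 = 17 mg/L (concentration scales inversely with clearance).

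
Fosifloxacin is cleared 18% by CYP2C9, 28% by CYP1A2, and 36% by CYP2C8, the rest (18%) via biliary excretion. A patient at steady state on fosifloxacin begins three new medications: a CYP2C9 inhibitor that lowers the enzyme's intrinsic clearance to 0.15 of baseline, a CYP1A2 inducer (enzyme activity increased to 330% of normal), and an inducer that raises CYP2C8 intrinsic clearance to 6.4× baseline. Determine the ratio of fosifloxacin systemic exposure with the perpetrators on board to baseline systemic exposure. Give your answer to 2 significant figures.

The CYP2C9 pathway (18% of clearance) is reduced to 0.15× activity: 0.18 × 0.15 = 0.027.
The CYP1A2 pathway (28% of clearance) increases to 3.3× activity: 0.28 × 3.3 = 0.924.
The CYP2C8 pathway (36% of clearance) rises to 6.4× activity: 0.36 × 6.4 = 2.304.
Non-CYP routes (18%) are unchanged.
CL_new/CL_old = 0.027 + 0.924 + 2.304 + 0.18 = 3.435.
Systemic exposure ∝ 1/CL: fold-change = 1 / 3.435 = 0.29.

0.29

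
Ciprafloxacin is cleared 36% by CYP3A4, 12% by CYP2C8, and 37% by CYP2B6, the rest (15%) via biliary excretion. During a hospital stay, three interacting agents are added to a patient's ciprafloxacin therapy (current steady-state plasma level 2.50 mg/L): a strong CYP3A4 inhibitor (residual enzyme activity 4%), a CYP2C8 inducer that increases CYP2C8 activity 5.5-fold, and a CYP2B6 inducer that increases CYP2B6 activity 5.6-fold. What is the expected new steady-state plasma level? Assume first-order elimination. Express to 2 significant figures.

0.86 mg/L

The CYP3A4 pathway (36% of clearance) is reduced to 0.04× activity: 0.36 × 0.04 = 0.0144.
The CYP2C8 pathway (12% of clearance) increases to 5.5× activity: 0.12 × 5.5 = 0.66.
The CYP2B6 pathway (37% of clearance) increases to 5.6× activity: 0.37 × 5.6 = 2.072.
The remaining 15% of clearance is unaffected.
Relative clearance = 0.0144 + 0.66 + 2.072 + 0.15 = 2.8964.
Dividing the baseline by the relative clearance: 2.50 / 2.8964 = 0.86 mg/L.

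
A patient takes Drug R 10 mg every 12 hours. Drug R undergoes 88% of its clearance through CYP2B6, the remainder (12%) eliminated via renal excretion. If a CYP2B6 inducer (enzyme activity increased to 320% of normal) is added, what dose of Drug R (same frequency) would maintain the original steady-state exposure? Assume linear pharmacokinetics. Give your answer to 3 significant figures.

The CYP2B6 pathway (88% of clearance) rises to 3.2× activity: 0.88 × 3.2 = 2.816.
The remaining 12% of clearance is unaffected.
New clearance relative to baseline: 2.816 + 0.12 = 2.936.
Css,avg = (dose rate)/CL, so holding Css fixed requires dose ∝ CL: 10 × 2.936 = 29.4 mg.

29.4 mg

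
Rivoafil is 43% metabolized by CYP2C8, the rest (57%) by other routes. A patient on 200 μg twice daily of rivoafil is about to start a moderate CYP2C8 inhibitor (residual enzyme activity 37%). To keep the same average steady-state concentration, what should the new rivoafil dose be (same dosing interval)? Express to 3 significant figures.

146 μg

The CYP2C8 pathway (43% of clearance) falls to 0.37× activity: 0.43 × 0.37 = 0.1591.
The remaining 57% of clearance is unaffected.
CL_new/CL_old = 0.1591 + 0.57 = 0.7291.
Css,avg = (dose rate)/CL, so holding Css fixed requires dose ∝ CL: 200 × 0.7291 = 146 μg.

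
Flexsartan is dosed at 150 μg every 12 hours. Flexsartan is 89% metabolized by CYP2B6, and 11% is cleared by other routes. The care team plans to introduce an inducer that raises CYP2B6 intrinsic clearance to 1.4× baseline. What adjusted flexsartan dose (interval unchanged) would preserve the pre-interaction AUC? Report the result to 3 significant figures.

CYP2B6: 0.89 × 1.4 = 1.246
Other: 0.11 (unchanged)
New clearance relative to baseline: 1.246 + 0.11 = 1.356.
To maintain the same steady-state level, dose must scale with clearance: new dose = 150 × 1.356 = 203 μg.

203 μg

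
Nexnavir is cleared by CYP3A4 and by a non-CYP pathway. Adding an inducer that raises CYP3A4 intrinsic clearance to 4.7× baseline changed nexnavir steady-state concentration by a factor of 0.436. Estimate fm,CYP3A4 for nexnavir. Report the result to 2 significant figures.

Let x = fm,CYP3A4. Because steady-state concentration ∝ 1/CL, relative clearance rose to 1/0.436 = 2.294.
Only the CYP3A4 route changed, so 2.294 = x·4.7 + (1 − x), giving x = 0.35.

0.35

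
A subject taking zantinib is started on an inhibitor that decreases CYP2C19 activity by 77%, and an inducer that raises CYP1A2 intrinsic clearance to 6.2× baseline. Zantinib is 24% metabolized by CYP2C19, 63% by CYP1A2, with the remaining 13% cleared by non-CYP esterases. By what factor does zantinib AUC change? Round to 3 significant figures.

The CYP2C19 pathway (24% of clearance) is reduced to 0.23× activity: 0.24 × 0.23 = 0.0552.
The CYP1A2 pathway (63% of clearance) increases to 6.2× activity: 0.63 × 6.2 = 3.906.
The remaining 13% of clearance is unaffected.
Relative clearance = 0.0552 + 3.906 + 0.13 = 4.0912.
Because AUC varies inversely with clearance, the combined effect is 1 / 4.0912 = 0.244.

0.244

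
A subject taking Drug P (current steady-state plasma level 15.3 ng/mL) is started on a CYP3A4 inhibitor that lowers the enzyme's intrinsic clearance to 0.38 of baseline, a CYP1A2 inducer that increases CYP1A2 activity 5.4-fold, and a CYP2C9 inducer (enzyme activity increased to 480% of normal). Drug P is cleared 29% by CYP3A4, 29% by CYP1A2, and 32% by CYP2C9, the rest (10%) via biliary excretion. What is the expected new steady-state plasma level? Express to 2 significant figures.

4.6 ng/mL

The CYP3A4 pathway (29% of clearance) drops to 0.38× activity: 0.29 × 0.38 = 0.1102.
The CYP1A2 pathway (29% of clearance) is boosted to 5.4× activity: 0.29 × 5.4 = 1.566.
The CYP2C9 pathway (32% of clearance) increases to 4.8× activity: 0.32 × 4.8 = 1.536.
The remaining 10% of clearance is unaffected.
Relative clearance = 0.1102 + 1.566 + 1.536 + 0.1 = 3.3122.
Steady-state plasma level ∝ 1/CL: new value = 15.3 / 3.3122 = 4.6 ng/mL.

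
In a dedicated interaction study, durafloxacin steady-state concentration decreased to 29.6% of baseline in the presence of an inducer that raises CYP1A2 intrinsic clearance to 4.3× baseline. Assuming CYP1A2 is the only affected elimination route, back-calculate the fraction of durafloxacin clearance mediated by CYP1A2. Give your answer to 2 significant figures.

0.72

Let x = fm,CYP1A2. Because steady-state concentration ∝ 1/CL, relative clearance rose to 1/0.296 = 3.378.
Only the CYP1A2 route changed, so 3.378 = x·4.3 + (1 − x), giving x = 0.72.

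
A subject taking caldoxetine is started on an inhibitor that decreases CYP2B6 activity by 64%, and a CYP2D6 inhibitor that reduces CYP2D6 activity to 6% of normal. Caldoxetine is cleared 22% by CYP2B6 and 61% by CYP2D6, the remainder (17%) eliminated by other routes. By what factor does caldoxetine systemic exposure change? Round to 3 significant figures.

3.50

The CYP2B6 pathway (22% of clearance) falls to 0.36× activity: 0.22 × 0.36 = 0.0792.
The CYP2D6 pathway (61% of clearance) falls to 0.06× activity: 0.61 × 0.06 = 0.0366.
The remaining 17% of clearance is unaffected.
Relative clearance = 0.0792 + 0.0366 + 0.17 = 0.2858.
Net systemic exposure ratio = 1 / 0.2858 = 3.50.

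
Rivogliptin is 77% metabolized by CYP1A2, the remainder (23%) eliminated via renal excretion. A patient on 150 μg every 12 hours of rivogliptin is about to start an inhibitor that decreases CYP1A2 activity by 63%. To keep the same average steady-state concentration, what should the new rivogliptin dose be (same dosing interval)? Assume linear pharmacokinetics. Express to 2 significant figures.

The CYP1A2 pathway (77% of clearance) is reduced to 0.37× activity: 0.77 × 0.37 = 0.2849.
Non-CYP routes (23%) are unchanged.
Relative clearance = 0.2849 + 0.23 = 0.5149.
Exposure is unchanged when dose changes in proportion to clearance. New dose = 150 μg × 0.5149 = 77 μg.

77 μg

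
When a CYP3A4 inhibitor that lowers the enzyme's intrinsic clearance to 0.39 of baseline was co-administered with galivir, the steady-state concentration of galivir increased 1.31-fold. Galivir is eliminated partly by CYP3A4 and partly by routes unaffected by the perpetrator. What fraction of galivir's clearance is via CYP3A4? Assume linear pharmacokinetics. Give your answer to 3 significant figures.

0.388

Write x for the fraction cleared via CYP3A4. The observed steady-state concentration change means clearance fell to 1/1.31 = 0.7634 of baseline.
Only the CYP3A4 route changed, so 0.7634 = x·0.39 + (1 − x), giving x = 0.388.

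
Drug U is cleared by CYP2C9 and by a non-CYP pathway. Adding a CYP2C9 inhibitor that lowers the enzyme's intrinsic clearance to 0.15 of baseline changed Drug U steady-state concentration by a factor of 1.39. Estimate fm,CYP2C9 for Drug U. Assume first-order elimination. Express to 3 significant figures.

0.330

CL'/CL = 1 / 1.39 = 0.7194
0.15·fm + (1 − fm) = 0.7194
fm = (0.7194 − 1) / (0.15 − 1) = 0.330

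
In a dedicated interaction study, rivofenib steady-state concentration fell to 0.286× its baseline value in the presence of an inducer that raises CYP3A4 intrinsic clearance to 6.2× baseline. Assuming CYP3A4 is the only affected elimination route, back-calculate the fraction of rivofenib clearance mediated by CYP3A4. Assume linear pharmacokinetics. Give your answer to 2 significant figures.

0.48

Let fm be the CYP3A4 fraction. New clearance relative to baseline = fm × 6.2 + (1 − fm).
Steady-state concentration ratio = 1 / (new CL fraction), so new CL fraction = 1 / 0.286 = 3.497.
fm × 6.2 + 1 − fm = 3.497  ⇒  fm × (6.2 − 1) = 2.497  ⇒  fm = 0.48.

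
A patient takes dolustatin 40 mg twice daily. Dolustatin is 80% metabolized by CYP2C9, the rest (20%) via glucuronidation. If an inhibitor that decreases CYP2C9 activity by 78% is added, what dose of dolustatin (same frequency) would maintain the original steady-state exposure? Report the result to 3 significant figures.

The CYP2C9 pathway (80% of clearance) falls to 0.22× activity: 0.8 × 0.22 = 0.176.
Non-CYP routes (20%) are unchanged.
Relative clearance = 0.176 + 0.2 = 0.376.
To maintain the same steady-state level, dose must scale with clearance: new dose = 40 × 0.376 = 15.0 mg.

15.0 mg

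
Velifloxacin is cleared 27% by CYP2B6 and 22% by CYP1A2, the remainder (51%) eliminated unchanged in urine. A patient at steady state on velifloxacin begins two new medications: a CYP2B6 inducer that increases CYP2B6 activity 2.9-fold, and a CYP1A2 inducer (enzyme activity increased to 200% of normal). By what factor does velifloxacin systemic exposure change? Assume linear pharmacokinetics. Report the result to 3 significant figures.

0.577

The CYP2B6 pathway (27% of clearance) rises to 2.9× activity: 0.27 × 2.9 = 0.783.
The CYP1A2 pathway (22% of clearance) increases to 2× activity: 0.22 × 2 = 0.44.
The remaining 51% of clearance is unaffected.
Relative clearance = 0.783 + 0.44 + 0.51 = 1.733.
Because systemic exposure varies inversely with clearance, the combined effect is 1 / 1.733 = 0.577.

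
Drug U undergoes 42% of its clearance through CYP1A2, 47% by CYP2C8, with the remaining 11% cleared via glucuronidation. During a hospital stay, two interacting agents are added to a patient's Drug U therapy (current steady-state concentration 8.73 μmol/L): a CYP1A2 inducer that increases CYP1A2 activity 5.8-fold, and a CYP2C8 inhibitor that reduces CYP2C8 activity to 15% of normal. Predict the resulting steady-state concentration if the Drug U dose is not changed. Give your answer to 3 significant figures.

3.34 μmol/L

The CYP1A2 pathway (42% of clearance) rises to 5.8× activity: 0.42 × 5.8 = 2.436.
The CYP2C8 pathway (47% of clearance) falls to 0.15× activity: 0.47 × 0.15 = 0.0705.
The remaining 11% of clearance is unaffected.
CL_new/CL_old = 2.436 + 0.0705 + 0.11 = 2.6165.
Steady-state concentration ∝ 1/CL: new value = 8.73 / 2.6165 = 3.34 μmol/L.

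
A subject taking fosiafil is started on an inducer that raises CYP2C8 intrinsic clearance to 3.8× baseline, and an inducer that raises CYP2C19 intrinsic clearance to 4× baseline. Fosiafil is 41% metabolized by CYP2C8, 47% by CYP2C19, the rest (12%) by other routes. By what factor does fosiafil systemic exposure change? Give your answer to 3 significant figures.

The CYP2C8 pathway (41% of clearance) increases to 3.8× activity: 0.41 × 3.8 = 1.558.
The CYP2C19 pathway (47% of clearance) rises to 4× activity: 0.47 × 4 = 1.88.
The remaining 12% of clearance is unaffected.
CL_new/CL_old = 1.558 + 1.88 + 0.12 = 3.558.
Because systemic exposure varies inversely with clearance, the combined effect is 1 / 3.558 = 0.281.

0.281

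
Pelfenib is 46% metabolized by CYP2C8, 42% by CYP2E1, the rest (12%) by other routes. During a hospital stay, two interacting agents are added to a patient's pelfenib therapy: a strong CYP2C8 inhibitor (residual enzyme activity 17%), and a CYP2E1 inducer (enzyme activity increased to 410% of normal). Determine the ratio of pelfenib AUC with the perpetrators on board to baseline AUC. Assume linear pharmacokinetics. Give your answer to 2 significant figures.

CYP2C8: 0.46 × 0.17 = 0.0782
CYP2E1: 0.42 × 4.1 = 1.722
Other: 0.12 (unchanged)
New clearance relative to baseline: 0.0782 + 1.722 + 0.12 = 1.9202.
Net AUC ratio = 1 / 1.9202 = 0.52.

0.52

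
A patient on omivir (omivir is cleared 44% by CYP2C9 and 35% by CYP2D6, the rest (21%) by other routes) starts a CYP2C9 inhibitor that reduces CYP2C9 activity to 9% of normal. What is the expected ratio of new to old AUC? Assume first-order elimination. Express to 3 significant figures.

1.67

The CYP2C9 pathway (44% of clearance) drops to 0.09× activity: 0.44 × 0.09 = 0.0396.
CYP2D6 (35%) and the residual 21% are unaffected.
New clearance relative to baseline: 0.0396 + 0.35 + 0.21 = 0.5996.
AUC is inversely proportional to clearance, so the fold-change is 1 / 0.5996 = 1.67.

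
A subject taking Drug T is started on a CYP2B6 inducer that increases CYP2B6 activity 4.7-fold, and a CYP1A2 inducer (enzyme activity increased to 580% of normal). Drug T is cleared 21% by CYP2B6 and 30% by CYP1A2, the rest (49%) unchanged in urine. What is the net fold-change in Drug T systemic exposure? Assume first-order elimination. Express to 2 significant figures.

0.31

CYP2B6: 0.21 × 4.7 = 0.987
CYP1A2: 0.3 × 5.8 = 1.74
Other: 0.49 (unchanged)
CL_new/CL_old = 0.987 + 1.74 + 0.49 = 3.217.
Net systemic exposure ratio = 1 / 3.217 = 0.31.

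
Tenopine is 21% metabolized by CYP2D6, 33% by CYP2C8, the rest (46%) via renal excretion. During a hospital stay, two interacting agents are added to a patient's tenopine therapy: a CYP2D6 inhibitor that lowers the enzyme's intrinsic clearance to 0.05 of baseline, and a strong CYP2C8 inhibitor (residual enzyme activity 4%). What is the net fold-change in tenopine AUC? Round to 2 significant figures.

The CYP2D6 pathway (21% of clearance) drops to 0.05× activity: 0.21 × 0.05 = 0.0105.
The CYP2C8 pathway (33% of clearance) drops to 0.04× activity: 0.33 × 0.04 = 0.0132.
The remaining 46% of clearance is unaffected.
Relative clearance = 0.0105 + 0.0132 + 0.46 = 0.4837.
AUC ∝ 1/CL: fold-change = 1 / 0.4837 = 2.1.

2.1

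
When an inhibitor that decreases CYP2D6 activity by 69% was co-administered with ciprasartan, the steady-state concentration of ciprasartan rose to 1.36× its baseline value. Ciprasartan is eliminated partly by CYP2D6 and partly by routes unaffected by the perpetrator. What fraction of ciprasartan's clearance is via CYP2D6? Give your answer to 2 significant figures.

0.38

CL'/CL = 1 / 1.36 = 0.7353
0.31·fm + (1 − fm) = 0.7353
fm = (0.7353 − 1) / (0.31 − 1) = 0.38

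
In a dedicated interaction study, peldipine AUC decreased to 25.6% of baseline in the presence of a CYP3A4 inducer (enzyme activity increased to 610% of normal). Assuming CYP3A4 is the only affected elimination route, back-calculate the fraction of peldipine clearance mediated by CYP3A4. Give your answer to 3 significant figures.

Write x for the fraction cleared via CYP3A4. The observed AUC change means clearance rose to 1/0.256 = 3.906 of baseline.
Setting x·6.1 + (1 − x) = 3.906 and solving: x = (3.906 − 1)/(6.1 − 1) = 0.570.

0.570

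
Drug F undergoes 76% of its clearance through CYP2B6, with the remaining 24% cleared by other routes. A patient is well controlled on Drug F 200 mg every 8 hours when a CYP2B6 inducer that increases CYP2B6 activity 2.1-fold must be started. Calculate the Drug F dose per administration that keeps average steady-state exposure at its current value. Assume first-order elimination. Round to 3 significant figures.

367 mg

CYP2B6: 0.76 × 2.1 = 1.596
Other: 0.24 (unchanged)
New clearance relative to baseline: 1.596 + 0.24 = 1.836.
Exposure is unchanged when dose changes in proportion to clearance. New dose = 200 mg × 1.836 = 367 mg.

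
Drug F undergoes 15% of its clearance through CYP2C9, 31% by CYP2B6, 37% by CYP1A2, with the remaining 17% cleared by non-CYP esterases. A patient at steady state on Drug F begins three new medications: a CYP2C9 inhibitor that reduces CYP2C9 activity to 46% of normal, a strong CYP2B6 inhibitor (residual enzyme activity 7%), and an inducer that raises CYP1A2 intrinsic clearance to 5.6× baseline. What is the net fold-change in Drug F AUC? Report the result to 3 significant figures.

0.429

The CYP2C9 pathway (15% of clearance) is reduced to 0.46× activity: 0.15 × 0.46 = 0.069.
The CYP2B6 pathway (31% of clearance) drops to 0.07× activity: 0.31 × 0.07 = 0.0217.
The CYP1A2 pathway (37% of clearance) increases to 5.6× activity: 0.37 × 5.6 = 2.072.
The remaining 17% of clearance is unaffected.
CL_new/CL_old = 0.069 + 0.0217 + 2.072 + 0.17 = 2.3327.
Net AUC ratio = 1 / 2.3327 = 0.429.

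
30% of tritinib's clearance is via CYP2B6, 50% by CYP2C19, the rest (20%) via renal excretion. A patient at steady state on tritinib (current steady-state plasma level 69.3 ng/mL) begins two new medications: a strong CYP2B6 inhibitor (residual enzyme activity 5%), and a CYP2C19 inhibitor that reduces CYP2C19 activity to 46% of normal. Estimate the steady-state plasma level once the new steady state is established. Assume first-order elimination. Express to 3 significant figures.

CYP2B6: 0.3 × 0.05 = 0.015
CYP2C19: 0.5 × 0.46 = 0.23
Other: 0.2 (unchanged)
New clearance relative to baseline: 0.015 + 0.23 + 0.2 = 0.445.
Steady-state plasma level ∝ 1/CL: new value = 69.3 / 0.445 = 156 ng/mL.

156 ng/mL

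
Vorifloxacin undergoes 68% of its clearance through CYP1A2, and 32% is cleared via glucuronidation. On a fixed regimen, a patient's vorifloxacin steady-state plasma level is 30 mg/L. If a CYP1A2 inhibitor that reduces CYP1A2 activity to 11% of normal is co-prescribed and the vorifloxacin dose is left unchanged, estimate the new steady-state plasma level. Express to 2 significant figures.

76 mg/L

The CYP1A2 pathway (68% of clearance) falls to 0.11× activity: 0.68 × 0.11 = 0.0748.
Non-CYP routes (32%) are unchanged.
New clearance relative to baseline: 0.0748 + 0.32 = 0.3948.
With dosing unchanged, steady-state plasma level scales as 1/CL: 30 / 0.3948 = 76 mg/L.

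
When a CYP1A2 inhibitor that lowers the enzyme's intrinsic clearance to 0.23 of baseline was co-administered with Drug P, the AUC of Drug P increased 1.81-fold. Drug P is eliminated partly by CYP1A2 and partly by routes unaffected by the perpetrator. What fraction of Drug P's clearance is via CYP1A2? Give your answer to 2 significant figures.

0.58

Call the CYP1A2 fraction fm. After the interaction, CL_new/CL_old = fm × 0.23 + (1 − fm).
AUC ratio = 1 / (new CL fraction), so new CL fraction = 1 / 1.81 = 0.5525.
fm × 0.23 + 1 − fm = 0.5525  ⇒  fm × (0.23 − 1) = −0.4475  ⇒  fm = 0.58.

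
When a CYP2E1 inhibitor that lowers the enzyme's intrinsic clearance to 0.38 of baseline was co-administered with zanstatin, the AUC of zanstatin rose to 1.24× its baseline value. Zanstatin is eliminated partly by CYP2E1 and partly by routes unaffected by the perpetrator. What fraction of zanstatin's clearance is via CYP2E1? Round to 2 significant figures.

CL'/CL = 1 / 1.24 = 0.8065
0.38·fm + (1 − fm) = 0.8065
fm = (0.8065 − 1) / (0.38 − 1) = 0.31

0.31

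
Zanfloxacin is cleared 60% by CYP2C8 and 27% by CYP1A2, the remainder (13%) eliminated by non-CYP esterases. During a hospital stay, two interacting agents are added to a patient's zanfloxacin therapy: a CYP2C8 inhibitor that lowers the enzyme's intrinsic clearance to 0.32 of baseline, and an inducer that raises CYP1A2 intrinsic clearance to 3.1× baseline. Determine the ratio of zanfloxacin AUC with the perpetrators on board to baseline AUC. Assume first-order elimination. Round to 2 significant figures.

0.86

The CYP2C8 pathway (60% of clearance) is reduced to 0.32× activity: 0.6 × 0.32 = 0.192.
The CYP1A2 pathway (27% of clearance) increases to 3.1× activity: 0.27 × 3.1 = 0.837.
Non-CYP routes (13%) are unchanged.
CL_new/CL_old = 0.192 + 0.837 + 0.13 = 1.159.
Net AUC ratio = 1 / 1.159 = 0.86.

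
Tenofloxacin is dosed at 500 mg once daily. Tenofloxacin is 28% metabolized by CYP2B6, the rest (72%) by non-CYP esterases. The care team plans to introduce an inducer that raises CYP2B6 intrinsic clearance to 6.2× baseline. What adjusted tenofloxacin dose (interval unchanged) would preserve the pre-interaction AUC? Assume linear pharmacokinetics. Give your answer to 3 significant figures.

The CYP2B6 pathway (28% of clearance) increases to 6.2× activity: 0.28 × 6.2 = 1.736.
The remaining 72% of clearance is unaffected.
New clearance relative to baseline: 1.736 + 0.72 = 2.456.
To maintain the same steady-state level, dose must scale with clearance: new dose = 500 × 2.456 = 1.23 × 10³ mg.

1.23 × 10³ mg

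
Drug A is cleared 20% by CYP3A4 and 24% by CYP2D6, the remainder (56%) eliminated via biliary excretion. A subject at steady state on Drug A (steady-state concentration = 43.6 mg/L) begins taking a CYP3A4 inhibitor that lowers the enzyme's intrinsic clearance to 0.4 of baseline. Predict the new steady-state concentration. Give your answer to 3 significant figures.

The CYP3A4 pathway (20% of clearance) falls to 0.4× activity: 0.2 × 0.4 = 0.08.
CYP2D6 (24%) and the residual 56% are unaffected.
New clearance relative to baseline: 0.08 + 0.24 + 0.56 = 0.88.
With dosing unchanged, steady-state concentration scales as 1/CL: 43.6 / 0.88 = 49.5 mg/L.

49.5 mg/L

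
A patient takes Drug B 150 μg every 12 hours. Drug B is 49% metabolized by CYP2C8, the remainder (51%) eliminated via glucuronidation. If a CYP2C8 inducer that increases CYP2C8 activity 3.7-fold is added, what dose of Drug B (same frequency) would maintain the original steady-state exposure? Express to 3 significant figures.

348 μg

CYP2C8: 0.49 × 3.7 = 1.813
Other: 0.51 (unchanged)
Relative clearance = 1.813 + 0.51 = 2.323.
To maintain the same steady-state level, dose must scale with clearance: new dose = 150 × 2.323 = 348 μg.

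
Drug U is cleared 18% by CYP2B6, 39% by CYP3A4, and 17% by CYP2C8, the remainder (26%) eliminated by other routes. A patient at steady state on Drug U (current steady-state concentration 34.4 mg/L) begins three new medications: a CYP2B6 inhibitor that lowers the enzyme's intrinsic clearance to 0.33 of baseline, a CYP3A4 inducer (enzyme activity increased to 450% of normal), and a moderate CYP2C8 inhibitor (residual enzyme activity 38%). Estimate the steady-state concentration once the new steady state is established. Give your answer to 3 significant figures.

16.1 mg/L

CYP2B6: 0.18 × 0.33 = 0.0594
CYP3A4: 0.39 × 4.5 = 1.755
CYP2C8: 0.17 × 0.38 = 0.0646
Other: 0.26 (unchanged)
CL_new/CL_old = 0.0594 + 1.755 + 0.0646 + 0.26 = 2.139.
New steady-state concentration = 34.4 / 2.139 = 16.1 mg/L (concentration scales inversely with clearance).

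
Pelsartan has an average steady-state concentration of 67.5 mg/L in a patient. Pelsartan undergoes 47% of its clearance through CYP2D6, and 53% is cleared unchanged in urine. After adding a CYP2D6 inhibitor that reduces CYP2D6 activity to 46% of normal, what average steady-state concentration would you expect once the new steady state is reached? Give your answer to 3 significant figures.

The CYP2D6 pathway (47% of clearance) falls to 0.46× activity: 0.47 × 0.46 = 0.2162.
Non-CYP routes (53%) are unchanged.
CL_new/CL_old = 0.2162 + 0.53 = 0.7462.
Average steady-state concentration ∝ 1/CL, so new value = 67.5 / 0.7462 = 90.5 mg/L.

90.5 mg/L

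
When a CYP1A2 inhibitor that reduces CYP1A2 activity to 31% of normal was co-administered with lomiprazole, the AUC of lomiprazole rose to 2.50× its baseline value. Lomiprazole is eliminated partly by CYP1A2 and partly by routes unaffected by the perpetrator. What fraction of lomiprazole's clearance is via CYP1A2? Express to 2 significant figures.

Write x for the fraction cleared via CYP1A2. The observed AUC change means clearance fell to 1/2.50 = 0.4 of baseline.
Only the CYP1A2 route changed, so 0.4 = x·0.31 + (1 − x), giving x = 0.87.

0.87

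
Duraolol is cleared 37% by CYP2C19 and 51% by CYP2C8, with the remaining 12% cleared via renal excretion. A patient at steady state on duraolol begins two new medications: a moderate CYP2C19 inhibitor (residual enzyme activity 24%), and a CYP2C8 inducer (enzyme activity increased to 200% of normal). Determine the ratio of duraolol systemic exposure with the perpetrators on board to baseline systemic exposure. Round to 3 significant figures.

The CYP2C19 pathway (37% of clearance) is reduced to 0.24× activity: 0.37 × 0.24 = 0.0888.
The CYP2C8 pathway (51% of clearance) rises to 2× activity: 0.51 × 2 = 1.02.
Non-CYP routes (12%) are unchanged.
CL_new/CL_old = 0.0888 + 1.02 + 0.12 = 1.2288.
Systemic exposure ∝ 1/CL: fold-change = 1 / 1.2288 = 0.814.

0.814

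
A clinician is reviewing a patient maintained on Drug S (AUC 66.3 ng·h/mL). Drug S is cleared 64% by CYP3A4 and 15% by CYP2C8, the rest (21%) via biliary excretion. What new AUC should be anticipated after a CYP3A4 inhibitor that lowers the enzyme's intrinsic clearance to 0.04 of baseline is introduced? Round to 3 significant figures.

172 ng·h/mL

The CYP3A4 pathway (64% of clearance) falls to 0.04× activity: 0.64 × 0.04 = 0.0256.
CYP2C8 (15%) and the residual 21% are unaffected.
CL_new/CL_old = 0.0256 + 0.15 + 0.21 = 0.3856.
New AUC = baseline ÷ relative clearance = 66.3 / 0.3856 = 172 ng·h/mL.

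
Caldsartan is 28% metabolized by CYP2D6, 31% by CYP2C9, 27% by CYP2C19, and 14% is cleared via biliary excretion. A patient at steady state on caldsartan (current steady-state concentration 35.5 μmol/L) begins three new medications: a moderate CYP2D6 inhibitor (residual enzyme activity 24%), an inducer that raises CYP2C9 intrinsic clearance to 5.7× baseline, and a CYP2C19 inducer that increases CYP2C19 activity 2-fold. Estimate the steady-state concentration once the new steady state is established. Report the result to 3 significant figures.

14.1 μmol/L

The CYP2D6 pathway (28% of clearance) drops to 0.24× activity: 0.28 × 0.24 = 0.0672.
The CYP2C9 pathway (31% of clearance) is boosted to 5.7× activity: 0.31 × 5.7 = 1.767.
The CYP2C19 pathway (27% of clearance) rises to 2× activity: 0.27 × 2 = 0.54.
The remaining 14% of clearance is unaffected.
Relative clearance = 0.0672 + 1.767 + 0.54 + 0.14 = 2.5142.
New steady-state concentration = 35.5 / 2.5142 = 14.1 μmol/L (concentration scales inversely with clearance).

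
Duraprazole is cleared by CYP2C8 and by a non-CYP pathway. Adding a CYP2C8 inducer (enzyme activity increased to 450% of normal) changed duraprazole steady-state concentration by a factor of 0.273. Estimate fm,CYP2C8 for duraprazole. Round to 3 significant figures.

Write x for the fraction cleared via CYP2C8. The observed steady-state concentration change means clearance rose to 1/0.273 = 3.663 of baseline.
Only the CYP2C8 route changed, so 3.663 = x·4.5 + (1 − x), giving x = 0.761.

0.761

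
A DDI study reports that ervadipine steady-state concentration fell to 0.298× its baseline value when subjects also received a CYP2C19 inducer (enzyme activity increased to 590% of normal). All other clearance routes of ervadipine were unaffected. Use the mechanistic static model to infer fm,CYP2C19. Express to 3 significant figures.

Let x = fm,CYP2C19. Because steady-state concentration ∝ 1/CL, relative clearance rose to 1/0.298 = 3.356.
Setting x·5.9 + (1 − x) = 3.356 and solving: x = (3.356 − 1)/(5.9 − 1) = 0.481.

0.481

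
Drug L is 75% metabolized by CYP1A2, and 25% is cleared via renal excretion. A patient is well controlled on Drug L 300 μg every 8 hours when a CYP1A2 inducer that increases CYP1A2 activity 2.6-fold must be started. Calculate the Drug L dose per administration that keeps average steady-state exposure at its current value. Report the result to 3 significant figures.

660 μg

The CYP1A2 pathway (75% of clearance) is boosted to 2.6× activity: 0.75 × 2.6 = 1.95.
Non-CYP routes (25%) are unchanged.
CL_new/CL_old = 1.95 + 0.25 = 2.2.
To maintain the same steady-state level, dose must scale with clearance: new dose = 300 × 2.2 = 660 μg.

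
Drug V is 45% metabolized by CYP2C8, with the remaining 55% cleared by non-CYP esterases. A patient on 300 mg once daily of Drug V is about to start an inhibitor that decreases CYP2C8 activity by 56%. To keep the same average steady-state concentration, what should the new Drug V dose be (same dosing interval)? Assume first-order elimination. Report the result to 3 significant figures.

CYP2C8: 0.45 × 0.44 = 0.198
Other: 0.55 (unchanged)
Relative clearance = 0.198 + 0.55 = 0.748.
Exposure is unchanged when dose changes in proportion to clearance. New dose = 300 mg × 0.748 = 224 mg.

224 mg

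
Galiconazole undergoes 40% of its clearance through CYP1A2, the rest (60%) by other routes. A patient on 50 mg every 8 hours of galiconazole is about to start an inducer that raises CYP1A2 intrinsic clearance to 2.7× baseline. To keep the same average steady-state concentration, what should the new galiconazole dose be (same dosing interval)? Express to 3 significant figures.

84.0 mg

The CYP1A2 pathway (40% of clearance) rises to 2.7× activity: 0.4 × 2.7 = 1.08.
Non-CYP routes (60%) are unchanged.
New clearance relative to baseline: 1.08 + 0.6 = 1.68.
Exposure is unchanged when dose changes in proportion to clearance. New dose = 50 mg × 1.68 = 84.0 mg.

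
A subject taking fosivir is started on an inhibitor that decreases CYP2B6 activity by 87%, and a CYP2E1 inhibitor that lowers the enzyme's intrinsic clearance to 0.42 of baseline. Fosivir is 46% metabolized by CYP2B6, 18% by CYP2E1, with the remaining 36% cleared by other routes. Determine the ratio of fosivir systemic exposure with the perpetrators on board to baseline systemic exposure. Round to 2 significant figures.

2.0

CYP2B6: 0.46 × 0.13 = 0.0598
CYP2E1: 0.18 × 0.42 = 0.0756
Other: 0.36 (unchanged)
New clearance relative to baseline: 0.0598 + 0.0756 + 0.36 = 0.4954.
Because systemic exposure varies inversely with clearance, the combined effect is 1 / 0.4954 = 2.0.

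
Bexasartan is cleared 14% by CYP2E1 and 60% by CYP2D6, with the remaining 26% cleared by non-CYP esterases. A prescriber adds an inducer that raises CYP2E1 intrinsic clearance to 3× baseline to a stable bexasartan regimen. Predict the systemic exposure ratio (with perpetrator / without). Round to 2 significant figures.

0.78

The CYP2E1 pathway (14% of clearance) rises to 3× activity: 0.14 × 3 = 0.42.
CYP2D6 (60%) and the residual 26% are unaffected.
Relative clearance = 0.42 + 0.6 + 0.26 = 1.28.
Systemic exposure is inversely proportional to clearance, so the fold-change is 1 / 1.28 = 0.78.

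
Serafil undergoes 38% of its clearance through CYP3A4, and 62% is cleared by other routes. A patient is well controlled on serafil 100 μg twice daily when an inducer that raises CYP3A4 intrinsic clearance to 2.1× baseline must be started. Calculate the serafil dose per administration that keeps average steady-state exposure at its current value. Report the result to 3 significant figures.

The CYP3A4 pathway (38% of clearance) is boosted to 2.1× activity: 0.38 × 2.1 = 0.798.
The remaining 62% of clearance is unaffected.
New clearance relative to baseline: 0.798 + 0.62 = 1.418.
Css,avg = (dose rate)/CL, so holding Css fixed requires dose ∝ CL: 100 × 1.418 = 142 μg.

142 μg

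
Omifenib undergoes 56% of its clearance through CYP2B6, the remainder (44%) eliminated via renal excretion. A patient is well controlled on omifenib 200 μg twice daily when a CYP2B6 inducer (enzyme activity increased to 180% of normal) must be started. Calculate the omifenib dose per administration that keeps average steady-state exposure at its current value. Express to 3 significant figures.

The CYP2B6 pathway (56% of clearance) increases to 1.8× activity: 0.56 × 1.8 = 1.008.
Non-CYP routes (44%) are unchanged.
CL_new/CL_old = 1.008 + 0.44 = 1.448.
Exposure is unchanged when dose changes in proportion to clearance. New dose = 200 μg × 1.448 = 290 μg.

290 μg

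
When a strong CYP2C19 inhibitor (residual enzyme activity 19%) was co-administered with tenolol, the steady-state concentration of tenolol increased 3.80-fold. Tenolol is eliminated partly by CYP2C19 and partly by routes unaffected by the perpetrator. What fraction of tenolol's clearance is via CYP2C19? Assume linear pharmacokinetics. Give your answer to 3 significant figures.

CL'/CL = 1 / 3.80 = 0.2632
0.19·fm + (1 − fm) = 0.2632
fm = (0.2632 − 1) / (0.19 − 1) = 0.910

0.910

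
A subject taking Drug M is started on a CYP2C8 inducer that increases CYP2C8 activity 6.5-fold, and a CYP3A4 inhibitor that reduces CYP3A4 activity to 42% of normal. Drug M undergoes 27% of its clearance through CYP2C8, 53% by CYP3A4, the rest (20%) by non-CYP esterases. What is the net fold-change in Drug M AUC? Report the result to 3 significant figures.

CYP2C8: 0.27 × 6.5 = 1.755
CYP3A4: 0.53 × 0.42 = 0.2226
Other: 0.2 (unchanged)
CL_new/CL_old = 1.755 + 0.2226 + 0.2 = 2.1776.
Net AUC ratio = 1 / 2.1776 = 0.459.

0.459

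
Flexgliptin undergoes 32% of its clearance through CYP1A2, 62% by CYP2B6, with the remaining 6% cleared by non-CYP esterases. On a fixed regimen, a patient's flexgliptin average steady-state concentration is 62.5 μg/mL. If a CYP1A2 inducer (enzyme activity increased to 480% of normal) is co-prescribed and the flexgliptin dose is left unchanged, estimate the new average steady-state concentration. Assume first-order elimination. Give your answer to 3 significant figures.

The CYP1A2 pathway (32% of clearance) increases to 4.8× activity: 0.32 × 4.8 = 1.536.
CYP2B6 (62%) and the residual 6% are unaffected.
CL_new/CL_old = 1.536 + 0.62 + 0.06 = 2.216.
With dosing unchanged, average steady-state concentration scales as 1/CL: 62.5 / 2.216 = 28.2 μg/mL.

28.2 μg/mL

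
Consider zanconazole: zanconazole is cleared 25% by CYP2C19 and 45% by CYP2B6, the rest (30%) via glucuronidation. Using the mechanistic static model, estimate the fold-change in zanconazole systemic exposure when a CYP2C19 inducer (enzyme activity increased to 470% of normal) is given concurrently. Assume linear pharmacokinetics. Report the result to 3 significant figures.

The CYP2C19 pathway (25% of clearance) is boosted to 4.7× activity: 0.25 × 4.7 = 1.175.
CYP2B6 (45%) and the residual 30% are unaffected.
CL_new/CL_old = 1.175 + 0.45 + 0.3 = 1.925.
Systemic exposure ratio = CL_old/CL_new = 1 / 1.925 = 0.519.

0.519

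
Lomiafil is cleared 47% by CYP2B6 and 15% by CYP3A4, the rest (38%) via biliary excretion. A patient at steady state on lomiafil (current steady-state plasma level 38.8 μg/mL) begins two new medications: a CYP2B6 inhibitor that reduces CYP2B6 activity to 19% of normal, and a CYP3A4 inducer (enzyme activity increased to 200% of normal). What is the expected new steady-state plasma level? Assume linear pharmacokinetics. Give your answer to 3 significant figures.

The CYP2B6 pathway (47% of clearance) drops to 0.19× activity: 0.47 × 0.19 = 0.0893.
The CYP3A4 pathway (15% of clearance) rises to 2× activity: 0.15 × 2 = 0.3.
Non-CYP routes (38%) are unchanged.
New clearance relative to baseline: 0.0893 + 0.3 + 0.38 = 0.7693.
Dividing the baseline by the relative clearance: 38.8 / 0.7693 = 50.4 μg/mL.

50.4 μg/mL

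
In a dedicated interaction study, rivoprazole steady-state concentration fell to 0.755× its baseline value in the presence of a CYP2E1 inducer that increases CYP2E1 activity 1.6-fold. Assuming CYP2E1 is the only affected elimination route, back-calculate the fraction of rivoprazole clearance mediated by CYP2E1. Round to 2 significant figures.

CL'/CL = 1 / 0.755 = 1.325
1.6·fm + (1 − fm) = 1.325
fm = (1.325 − 1) / (1.6 − 1) = 0.54

0.54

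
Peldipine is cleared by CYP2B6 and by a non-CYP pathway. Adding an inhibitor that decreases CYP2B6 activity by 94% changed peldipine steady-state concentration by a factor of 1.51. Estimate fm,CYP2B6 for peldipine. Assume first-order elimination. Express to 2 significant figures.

0.36

Write x for the fraction cleared via CYP2B6. The observed steady-state concentration change means clearance fell to 1/1.51 = 0.6623 of baseline.
Setting x·0.06 + (1 − x) = 0.6623 and solving: x = (0.6623 − 1)/(0.06 − 1) = 0.36.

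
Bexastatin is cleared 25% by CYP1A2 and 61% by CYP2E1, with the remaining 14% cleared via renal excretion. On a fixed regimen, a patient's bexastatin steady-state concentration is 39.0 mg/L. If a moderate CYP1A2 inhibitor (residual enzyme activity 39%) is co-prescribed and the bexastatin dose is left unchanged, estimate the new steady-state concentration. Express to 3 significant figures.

The CYP1A2 pathway (25% of clearance) is reduced to 0.39× activity: 0.25 × 0.39 = 0.0975.
CYP2E1 (61%) and the residual 14% are unaffected.
CL_new/CL_old = 0.0975 + 0.61 + 0.14 = 0.8475.
With dosing unchanged, steady-state concentration scales as 1/CL: 39.0 / 0.8475 = 46.0 mg/L.

46.0 mg/L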